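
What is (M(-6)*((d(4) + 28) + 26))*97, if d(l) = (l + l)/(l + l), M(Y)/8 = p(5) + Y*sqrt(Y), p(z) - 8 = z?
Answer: 554840 - 256080*I*sqrt(6) ≈ 5.5484e+5 - 6.2727e+5*I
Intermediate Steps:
p(z) = 8 + z
M(Y) = 104 + 8*Y**(3/2) (M(Y) = 8*((8 + 5) + Y*sqrt(Y)) = 8*(13 + Y**(3/2)) = 104 + 8*Y**(3/2))
d(l) = 1 (d(l) = (2*l)/((2*l)) = (2*l)*(1/(2*l)) = 1)
(M(-6)*((d(4) + 28) + 26))*97 = ((104 + 8*(-6)**(3/2))*((1 + 28) + 26))*97 = ((104 + 8*(-6*I*sqrt(6)))*(29 + 26))*97 = ((104 - 48*I*sqrt(6))*55)*97 = (5720 - 2640*I*sqrt(6))*97 = 554840 - 256080*I*sqrt(6)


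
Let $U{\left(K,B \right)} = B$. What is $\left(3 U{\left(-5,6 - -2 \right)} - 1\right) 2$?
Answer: $46$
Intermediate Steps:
$\left(3 U{\left(-5,6 - -2 \right)} - 1\right) 2 = \left(3 \left(6 - -2\right) - 1\right) 2 = \left(3 \left(6 + 2\right) - 1\right) 2 = \left(3 \cdot 8 - 1\right) 2 = \left(24 - 1\right) 2 = 23 \cdot 2 = 46$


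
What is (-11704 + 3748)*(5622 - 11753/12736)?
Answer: -142392587571/3184 ≈ -4.4721e+7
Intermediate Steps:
(-11704 + 3748)*(5622 - 11753/12736) = -7956*(5622 - 11753*1/12736) = -7956*(5622 - 11753/12736) = -7956*71590039/12736 = -142392587571/3184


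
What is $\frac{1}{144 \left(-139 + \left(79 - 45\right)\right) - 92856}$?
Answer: $- \frac{1}{107976} \approx -9.2613 \cdot 10^{-6}$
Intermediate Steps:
$\frac{1}{144 \left(-139 + \left(79 - 45\right)\right) - 92856} = \frac{1}{144 \left(-139 + 34\right) - 92856} = \frac{1}{144 \left(-105\right) - 92856} = \frac{1}{-15120 - 92856} = \frac{1}{-107976} = - \frac{1}{107976}$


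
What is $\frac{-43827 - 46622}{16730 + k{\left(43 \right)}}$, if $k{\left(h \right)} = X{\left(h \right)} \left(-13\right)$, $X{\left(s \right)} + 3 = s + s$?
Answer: $- \frac{90449}{15651} \approx -5.7791$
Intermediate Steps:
$X{\left(s \right)} = -3 + 2 s$ ($X{\left(s \right)} = -3 + \left(s + s\right) = -3 + 2 s$)
$k{\left(h \right)} = 39 - 26 h$ ($k{\left(h \right)} = \left(-3 + 2 h\right) \left(-13\right) = 39 - 26 h$)
$\frac{-43827 - 46622}{16730 + k{\left(43 \right)}} = \frac{-43827 - 46622}{16730 + \left(39 - 1118\right)} = - \frac{90449}{16730 + \left(39 - 1118\right)} = - \frac{90449}{16730 - 1079} = - \frac{90449}{15651}$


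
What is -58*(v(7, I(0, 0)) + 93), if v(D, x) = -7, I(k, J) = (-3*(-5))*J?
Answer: -4988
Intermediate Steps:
I(k, J) = 15*J
-58*(v(7, I(0, 0)) + 93) = -58*(-7 + 93) = -58*86 = -4988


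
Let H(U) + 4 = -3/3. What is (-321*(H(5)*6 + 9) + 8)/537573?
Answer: 6749/537573 ≈ 0.012555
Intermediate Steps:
H(U) = -5 (H(U) = -4 - 3/3 = -4 - 3*⅓ = -4 - 1 = -5)
(-321*(H(5)*6 + 9) + 8)/537573 = (-321*(-5*6 + 9) + 8)/537573 = (-321*(-30 + 9) + 8)*(1/537573) = (-321*(-21) + 8)*(1/537573) = (6741 + 8)*(1/537573) = 6749*(1/537573) = 6749/537573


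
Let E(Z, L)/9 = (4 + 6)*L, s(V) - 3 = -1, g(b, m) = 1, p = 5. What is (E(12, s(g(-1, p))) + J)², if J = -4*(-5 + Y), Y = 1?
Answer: 38416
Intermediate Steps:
s(V) = 2 (s(V) = 3 - 1 = 2)
E(Z, L) = 90*L (E(Z, L) = 9*((4 + 6)*L) = 9*(10*L) = 90*L)
J = 16 (J = -4*(-5 + 1) = -4*(-4) = 16)
(E(12, s(g(-1, p))) + J)² = (90*2 + 16)² = (180 + 16)² = 196² = 38416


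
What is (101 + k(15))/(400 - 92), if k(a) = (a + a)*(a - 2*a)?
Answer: -349/308 ≈ -1.1331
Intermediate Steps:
k(a) = -2*a² (k(a) = (2*a)*(-a) = -2*a²)
(101 + k(15))/(400 - 92) = (101 - 2*15²)/(400 - 92) = (101 - 2*225)/308 = (101 - 450)*(1/308) = -349*1/308 = -349/308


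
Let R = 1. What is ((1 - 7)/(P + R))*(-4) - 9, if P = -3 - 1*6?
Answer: -12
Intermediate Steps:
P = -9 (P = -3 - 6 = -9)
((1 - 7)/(P + R))*(-4) - 9 = ((1 - 7)/(-9 + 1))*(-4) - 9 = -6/(-8)*(-4) - 9 = -6*(-⅛)*(-4) - 9 = (¾)*(-4) - 9 = -3 - 9 = -12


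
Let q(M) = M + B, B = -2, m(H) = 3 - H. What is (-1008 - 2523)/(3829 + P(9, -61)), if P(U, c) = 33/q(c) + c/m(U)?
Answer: -49434/53741 ≈ -0.91986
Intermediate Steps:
q(M) = -2 + M (q(M) = M - 2 = -2 + M)
P(U, c) = 33/(-2 + c) + c/(3 - U)
(-1008 - 2523)/(3829 + P(9, -61)) = (-1008 - 2523)/(3829 + (33/(-2 - 61) - 1*(-61)/(-3 + 9))) = -3531/(3829 + (33/(-63) - 1*(-61)/6)) = -3531/(3829 + (33*(-1/63) - 1*(-61)*1/6)) = -3531/(3829 + (-11/21 + 61/6)) = -3531/(3829 + 135/14) = -3531/53741/14 = -3531*14/53741 = -49434/53741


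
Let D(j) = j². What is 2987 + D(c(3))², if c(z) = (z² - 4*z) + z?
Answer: 2987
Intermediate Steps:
c(z) = z² - 3*z
2987 + D(c(3))² = 2987 + ((3*(-3 + 3))²)² = 2987 + ((3*0)²)² = 2987 + (0²)² = 2987 + 0² = 2987 + 0 = 2987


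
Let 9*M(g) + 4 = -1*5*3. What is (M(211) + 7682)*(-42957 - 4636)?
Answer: -3289580567/9 ≈ -3.6551e+8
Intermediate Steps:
M(g) = -19/9 (M(g) = -4/9 + (-1*5*3)/9 = -4/9 + (-5*3)/9 = -4/9 + (⅑)*(-15) = -4/9 - 5/3 = -19/9)
(M(211) + 7682)*(-42957 - 4636) = (-19/9 + 7682)*(-42957 - 4636) = (69119/9)*(-47593) = -3289580567/9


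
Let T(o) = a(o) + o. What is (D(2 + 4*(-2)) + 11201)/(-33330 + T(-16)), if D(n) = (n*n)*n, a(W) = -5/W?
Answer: -175760/533531 ≈ -0.32943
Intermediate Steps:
T(o) = o - 5/o (T(o) = -5/o + o = o - 5/o)
D(n) = n³ (D(n) = n²*n = n³)
(D(2 + 4*(-2)) + 11201)/(-33330 + T(-16)) = ((2 + 4*(-2))³ + 11201)/(-33330 + (-16 - 5/(-16))) = ((2 - 8)³ + 11201)/(-33330 + (-16 - 5*(-1/16))) = ((-6)³ + 11201)/(-33330 + (-16 + 5/16)) = (-216 + 11201)/(-33330 - 251/16) = 10985/(-533531/16) = 10985*(-16/533531) = -175760/533531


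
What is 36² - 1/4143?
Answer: 5369327/4143 ≈ 1296.0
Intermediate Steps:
36² - 1/4143 = 1296 - 1*1/4143 = 1296 - 1/4143 = 5369327/4143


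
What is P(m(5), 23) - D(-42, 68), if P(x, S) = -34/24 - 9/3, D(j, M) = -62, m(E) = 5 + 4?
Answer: 691/12 ≈ 57.583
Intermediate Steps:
m(E) = 9
P(x, S) = -53/12 (P(x, S) = -34*1/24 - 9*⅓ = -17/12 - 3 = -53/12)
P(m(5), 23) - D(-42, 68) = -53/12 - 1*(-62) = -53/12 + 62 = 691/12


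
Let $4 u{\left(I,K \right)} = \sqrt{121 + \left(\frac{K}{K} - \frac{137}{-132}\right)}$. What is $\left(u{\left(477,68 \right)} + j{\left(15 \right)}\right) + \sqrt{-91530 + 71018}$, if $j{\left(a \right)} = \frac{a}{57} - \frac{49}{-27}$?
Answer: $\frac{1066}{513} + \frac{\sqrt{535953}}{264} + 4 i \sqrt{1282} \approx 4.851 + 143.22 i$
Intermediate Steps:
$u{\left(I,K \right)} = \frac{\sqrt{535953}}{264}$ ($u{\left(I,K \right)} = \frac{\sqrt{121 + \left(\frac{K}{K} - \frac{137}{-132}\right)}}{4} = \frac{\sqrt{121 + \left(1 - - \frac{137}{132}\right)}}{4} = \frac{\sqrt{121 + \left(1 + \frac{137}{132}\right)}}{4} = \frac{\sqrt{121 + \frac{269}{132}}}{4} = \frac{\sqrt{\frac{16241}{132}}}{4} = \frac{\frac{1}{66} \sqrt{535953}}{4} = \frac{\sqrt{535953}}{264}$)
$j{\left(a \right)} = \frac{49}{27} + \frac{a}{57}$ ($j{\left(a \right)} = a \frac{1}{57} - - \frac{49}{27} = \frac{a}{57} + \frac{49}{27} = \frac{49}{27} + \frac{a}{57}$)
$\left(u{\left(477,68 \right)} + j{\left(15 \right)}\right) + \sqrt{-91530 + 71018} = \left(\frac{\sqrt{535953}}{264} + \left(\frac{49}{27} + \frac{1}{57} \cdot 15\right)\right) + \sqrt{-91530 + 71018} = \left(\frac{\sqrt{535953}}{264} + \left(\frac{49}{27} + \frac{5}{19}\right)\right) + \sqrt{-20512} = \left(\frac{\sqrt{535953}}{264} + \frac{1066}{513}\right) + 4 i \sqrt{1282} = \left(\frac{1066}{513} + \frac{\sqrt{535953}}{264}\right) + 4 i \sqrt{1282} = \frac{1066}{513} + \frac{\sqrt{535953}}{264} + 4 i \sqrt{1282}$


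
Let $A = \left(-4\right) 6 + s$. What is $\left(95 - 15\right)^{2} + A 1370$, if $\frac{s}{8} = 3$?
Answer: $6400$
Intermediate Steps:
$s = 24$ ($s = 8 \cdot 3 = 24$)
$A = 0$ ($A = \left(-4\right) 6 + 24 = -24 + 24 = 0$)
$\left(95 - 15\right)^{2} + A 1370 = \left(95 - 15\right)^{2} + 0 \cdot 1370 = 80^{2} + 0 = 6400 + 0 = 6400$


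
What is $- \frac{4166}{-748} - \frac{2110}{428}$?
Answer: $\frac{12798}{20009} \approx 0.63961$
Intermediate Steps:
$- \frac{4166}{-748} - \frac{2110}{428} = \left(-4166\right) \left(- \frac{1}{748}\right) - \frac{1055}{214} = \frac{2083}{374} - \frac{1055}{214} = \frac{12798}{20009}$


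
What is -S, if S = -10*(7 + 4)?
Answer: 110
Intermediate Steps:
S = -110 (S = -10*11 = -110)
-S = -1*(-110) = 110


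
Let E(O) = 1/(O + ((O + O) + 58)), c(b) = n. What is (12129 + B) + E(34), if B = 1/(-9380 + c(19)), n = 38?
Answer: 9064734031/747360 ≈ 12129.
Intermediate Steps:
c(b) = 38
E(O) = 1/(58 + 3*O) (E(O) = 1/(O + (2*O + 58)) = 1/(O + (58 + 2*O)) = 1/(58 + 3*O))
B = -1/9342 (B = 1/(-9380 + 38) = 1/(-9342) = -1/9342 ≈ -0.00010704)
(12129 + B) + E(34) = (12129 - 1/9342) + 1/(58 + 3*34) = 113309117/9342 + 1/(58 + 102) = 113309117/9342 + 1/160 = 9064734031/747360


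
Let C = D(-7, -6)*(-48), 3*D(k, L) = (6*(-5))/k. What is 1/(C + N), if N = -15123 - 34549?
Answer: -7/348184 ≈ -2.0104e-5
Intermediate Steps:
D(k, L) = -10/k (D(k, L) = ((6*(-5))/k)/3 = (-30/k)/3 = -10/k)
N = -49672
C = -480/7 (C = -10/(-7)*(-48) = -10*(-⅐)*(-48) = (10/7)*(-48) = -480/7 ≈ -68.571)
1/(C + N) = 1/(-480/7 - 49672) = 1/(-348184/7) = -7/348184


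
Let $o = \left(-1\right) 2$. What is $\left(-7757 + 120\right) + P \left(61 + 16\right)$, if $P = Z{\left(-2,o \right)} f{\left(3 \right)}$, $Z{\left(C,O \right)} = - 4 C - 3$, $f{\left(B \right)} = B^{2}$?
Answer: $-4172$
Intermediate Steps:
$o = -2$
$Z{\left(C,O \right)} = -3 - 4 C$
$P = 45$ ($P = \left(-3 - -8\right) 3^{2} = \left(-3 + 8\right) 9 = 5 \cdot 9 = 45$)
$\left(-7757 + 120\right) + P \left(61 + 16\right) = \left(-7757 + 120\right) + 45 \left(61 + 16\right) = -7637 + 45 \cdot 77 = -7637 + 3465 = -4172$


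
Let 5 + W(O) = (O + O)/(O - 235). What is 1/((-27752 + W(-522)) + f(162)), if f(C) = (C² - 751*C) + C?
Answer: -757/93119797 ≈ -8.1293e-6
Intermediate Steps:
W(O) = -5 + 2*O/(-235 + O) (W(O) = -5 + (O + O)/(O - 235) = -5 + (2*O)/(-235 + O) = -5 + 2*O/(-235 + O))
f(C) = C² - 750*C
1/((-27752 + W(-522)) + f(162)) = 1/((-27752 + (1175 - 3*(-522))/(-235 - 522)) + 162*(-750 + 162)) = 1/((-27752 + (1175 + 1566)/(-757)) + 162*(-588)) = 1/((-27752 - 1/757*2741) - 95256) = 1/((-27752 - 2741/757) - 95256) = 1/(-21011005/757 - 95256) = 1/(-93119797/757) = -757/93119797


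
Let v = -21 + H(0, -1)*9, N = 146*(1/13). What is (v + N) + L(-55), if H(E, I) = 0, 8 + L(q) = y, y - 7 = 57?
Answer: 601/13 ≈ 46.231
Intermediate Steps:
y = 64 (y = 7 + 57 = 64)
N = 146/13 (N = 146*(1*(1/13)) = 146*(1/13) = 146/13 ≈ 11.231)
L(q) = 56 (L(q) = -8 + 64 = 56)
v = -21 (v = -21 + 0*9 = -21 + 0 = -21)
(v + N) + L(-55) = (-21 + 146/13) + 56 = -127/13 + 56 = 601/13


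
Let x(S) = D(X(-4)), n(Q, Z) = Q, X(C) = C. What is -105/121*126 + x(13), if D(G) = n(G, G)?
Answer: -13714/121 ≈ -113.34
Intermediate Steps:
D(G) = G
x(S) = -4
-105/121*126 + x(13) = -105/121*126 - 4 = -13230/121 - 4 = -13714/121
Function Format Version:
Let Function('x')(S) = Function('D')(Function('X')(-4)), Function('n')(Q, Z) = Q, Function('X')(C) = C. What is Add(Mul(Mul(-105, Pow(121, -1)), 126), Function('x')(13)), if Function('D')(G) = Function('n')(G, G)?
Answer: Rational(-13714, 121) ≈ -113.34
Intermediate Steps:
Function('D')(G) = G
Function('x')(S) = -4
Add(Mul(Mul(-105, Pow(121, -1)), 126), Function('x')(13)) = Add(Mul(Mul(-105, Pow(121, -1)), 126), -4) = Add(Mul(Mul(-105, Rational(1, 121)), 126), -4) = Add(Mul(Rational(-105, 121), 126), -4) = Add(Rational(-13230, 121), -4) = Rational(-13714, 121)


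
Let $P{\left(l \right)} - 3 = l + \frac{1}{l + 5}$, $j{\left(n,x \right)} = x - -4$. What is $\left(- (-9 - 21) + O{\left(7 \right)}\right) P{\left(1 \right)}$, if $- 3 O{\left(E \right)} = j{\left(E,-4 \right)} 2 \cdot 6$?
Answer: $125$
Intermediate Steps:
$j{\left(n,x \right)} = 4 + x$ ($j{\left(n,x \right)} = x + 4 = 4 + x$)
$O{\left(E \right)} = 0$ ($O{\left(E \right)} = - \frac{\left(4 - 4\right) 2 \cdot 6}{3} = - \frac{0 \cdot 2 \cdot 6}{3} = - \frac{0 \cdot 6}{3} = \left(- \frac{1}{3}\right) 0 = 0$)
$P{\left(l \right)} = 3 + l + \frac{1}{5 + l}$ ($P{\left(l \right)} = 3 + \left(l + \frac{1}{l + 5}\right) = 3 + \left(l + \frac{1}{5 + l}\right) = 3 + l + \frac{1}{5 + l}$)
$\left(- (-9 - 21) + O{\left(7 \right)}\right) P{\left(1 \right)} = \left(- (-9 - 21) + 0\right) \frac{16 + 1^{2} + 8 \cdot 1}{5 + 1} = \left(- (-9 - 21) + 0\right) \frac{16 + 1 + 8}{6} = \left(\left(-1\right) \left(-30\right) + 0\right) \frac{1}{6} \cdot 25 = \left(30 + 0\right) \frac{25}{6} = 30 \cdot \frac{25}{6} = 125$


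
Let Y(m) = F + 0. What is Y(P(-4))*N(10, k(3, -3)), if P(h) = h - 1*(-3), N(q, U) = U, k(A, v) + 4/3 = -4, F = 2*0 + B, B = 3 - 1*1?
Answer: -32/3 ≈ -10.667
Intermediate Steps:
B = 2 (B = 3 - 1 = 2)
F = 2 (F = 2*0 + 2 = 0 + 2 = 2)
k(A, v) = -16/3 (k(A, v) = -4/3 - 4 = -16/3)
P(h) = 3 + h (P(h) = h + 3 = 3 + h)
Y(m) = 2 (Y(m) = 2 + 0 = 2)
Y(P(-4))*N(10, k(3, -3)) = 2*(-16/3) = -32/3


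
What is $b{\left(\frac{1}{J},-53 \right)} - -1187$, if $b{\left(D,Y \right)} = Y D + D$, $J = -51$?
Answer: $\frac{60589}{51} \approx 1188.0$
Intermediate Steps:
$b{\left(D,Y \right)} = D + D Y$ ($b{\left(D,Y \right)} = D Y + D = D + D Y$)
$b{\left(\frac{1}{J},-53 \right)} - -1187 = \frac{1 - 53}{-51} - -1187 = \left(- \frac{1}{51}\right) \left(-52\right) + 1187 = \frac{52}{51} + 1187 = \frac{60589}{51}$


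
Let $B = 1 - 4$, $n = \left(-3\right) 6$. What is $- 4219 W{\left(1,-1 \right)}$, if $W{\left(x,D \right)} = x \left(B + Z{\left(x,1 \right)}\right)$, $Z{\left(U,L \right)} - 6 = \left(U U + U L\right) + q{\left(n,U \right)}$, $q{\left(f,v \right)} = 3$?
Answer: $-33752$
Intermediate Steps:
$n = -18$
$Z{\left(U,L \right)} = 9 + U^{2} + L U$ ($Z{\left(U,L \right)} = 6 + \left(\left(U U + U L\right) + 3\right) = 6 + \left(\left(U^{2} + L U\right) + 3\right) = 6 + \left(3 + U^{2} + L U\right) = 9 + U^{2} + L U$)
$B = -3$ ($B = 1 - 4 = -3$)
$W{\left(x,D \right)} = x \left(6 + x + x^{2}\right)$ ($W{\left(x,D \right)} = x \left(-3 + \left(9 + x^{2} + 1 x\right)\right) = x \left(-3 + \left(9 + x^{2} + x\right)\right) = x \left(-3 + \left(9 + x + x^{2}\right)\right) = x \left(6 + x + x^{2}\right)$)
$- 4219 W{\left(1,-1 \right)} = - 4219 \cdot 1 \left(6 + 1 + 1^{2}\right) = - 4219 \cdot 1 \left(6 + 1 + 1\right) = - 4219 \cdot 1 \cdot 8 = \left(-4219\right) 8 = -33752$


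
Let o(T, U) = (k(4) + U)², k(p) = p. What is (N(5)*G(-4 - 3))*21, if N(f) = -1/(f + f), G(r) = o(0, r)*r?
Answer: 1323/10 ≈ 132.30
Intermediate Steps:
o(T, U) = (4 + U)²
G(r) = r*(4 + r)² (G(r) = (4 + r)²*r = r*(4 + r)²)
N(f) = -1/(2*f)
(N(5)*G(-4 - 3))*21 = ((-½/5)*((-4 - 3)*(4 + (-4 - 3))²))*21 = ((-½*⅕)*(-7*(4 - 7)²))*21 = -(-7)*(-3)²/10*21 = -(-7)*9/10*21 = -⅒*(-63)*21 = (63/10)*21 = 1323/10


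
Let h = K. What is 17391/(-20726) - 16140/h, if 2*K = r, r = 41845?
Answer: -279352335/173455894 ≈ -1.6105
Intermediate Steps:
K = 41845/2 (K = (½)*41845 = 41845/2 ≈ 20923.)
h = 41845/2 ≈ 20923.
17391/(-20726) - 16140/h = 17391/(-20726) - 16140/41845/2 = 17391*(-1/20726) - 16140*2/41845 = -17391/20726 - 6456/8369 = -279352335/173455894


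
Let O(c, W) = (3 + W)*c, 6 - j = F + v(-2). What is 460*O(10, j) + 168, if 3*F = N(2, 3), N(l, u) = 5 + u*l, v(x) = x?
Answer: 101704/3 ≈ 33901.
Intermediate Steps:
N(l, u) = 5 + l*u
F = 11/3 (F = (5 + 2*3)/3 = (5 + 6)/3 = (⅓)*11 = 11/3 ≈ 3.6667)
j = 13/3 (j = 6 - (11/3 - 2) = 6 - 1*5/3 = 6 - 5/3 = 13/3 ≈ 4.3333)
O(c, W) = c*(3 + W)
460*O(10, j) + 168 = 460*(10*(3 + 13/3)) + 168 = 460*(10*(22/3)) + 168 = 460*(220/3) + 168 = 101200/3 + 168 = 101704/3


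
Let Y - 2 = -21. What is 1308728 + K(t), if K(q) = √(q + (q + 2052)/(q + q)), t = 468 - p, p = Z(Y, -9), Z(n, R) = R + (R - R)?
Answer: 1308728 + √5389358/106 ≈ 1.3088e+6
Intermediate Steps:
Y = -19 (Y = 2 - 21 = -19)
Z(n, R) = R (Z(n, R) = R + 0 = R)
p = -9
t = 477 (t = 468 - 1*(-9) = 468 + 9 = 477)
K(q) = √(q + (2052 + q)/(2*q)) (K(q) = √(q + (2052 + q)/((2*q))) = √(q + (2052 + q)*(1/(2*q))) = √(q + (2052 + q)/(2*q)))
1308728 + K(t) = 1308728 + √(2 + 4*477 + 4104/477)/2 = 1308728 + √(2 + 1908 + 4104*(1/477))/2 = 1308728 + √(2 + 1908 + 456/53)/2 = 1308728 + √(101686/53)/2 = 1308728 + (√5389358/53)/2 = 1308728 + √5389358/106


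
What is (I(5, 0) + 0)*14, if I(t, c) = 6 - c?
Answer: 84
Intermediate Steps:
(I(5, 0) + 0)*14 = ((6 - 1*0) + 0)*14 = ((6 + 0) + 0)*14 = (6 + 0)*14 = 6*14 = 84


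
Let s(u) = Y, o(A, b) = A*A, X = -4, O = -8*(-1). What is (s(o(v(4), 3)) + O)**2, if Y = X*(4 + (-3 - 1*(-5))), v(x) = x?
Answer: 256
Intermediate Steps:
O = 8
Y = -24 (Y = -4*(4 + (-3 - 1*(-5))) = -4*(4 + (-3 + 5)) = -4*(4 + 2) = -4*6 = -24)
o(A, b) = A**2
s(u) = -24
(s(o(v(4), 3)) + O)**2 = (-24 + 8)**2 = (-16)**2 = 256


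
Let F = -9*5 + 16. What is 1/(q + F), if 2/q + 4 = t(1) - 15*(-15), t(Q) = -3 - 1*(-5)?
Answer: -223/6465 ≈ -0.034493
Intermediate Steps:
t(Q) = 2 (t(Q) = -3 + 5 = 2)
q = 2/223 (q = 2/(-4 + (2 - 15*(-15))) = 2/(-4 + (2 + 225)) = 2/(-4 + 227) = 2/223 ≈ 0.0089686)
F = -29 (F = -45 + 16 = -29)
1/(q + F) = 1/(2/223 - 29) = 1/(-6465/223) = -223/6465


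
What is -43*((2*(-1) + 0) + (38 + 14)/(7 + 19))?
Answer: 0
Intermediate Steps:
-43*((2*(-1) + 0) + (38 + 14)/(7 + 19)) = -43*((-2 + 0) + 52/26) = -43*(-2 + 52*(1/26)) = -43*(-2 + 2) = -43*0 = 0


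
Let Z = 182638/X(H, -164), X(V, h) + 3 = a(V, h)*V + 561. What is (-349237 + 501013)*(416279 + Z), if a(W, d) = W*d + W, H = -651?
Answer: 15643339583227808/247595 ≈ 6.3181e+10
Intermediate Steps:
a(W, d) = W + W*d
X(V, h) = 558 + V²*(1 + h) (X(V, h) = -3 + ((V*(1 + h))*V + 561) = -3 + (V²*(1 + h) + 561) = -3 + (561 + V²*(1 + h)) = 558 + V²*(1 + h))
Z = -182638/69079005 (Z = 182638/(558 + (-651)²*(1 - 164)) = 182638/(558 + 423801*(-163)) = 182638/(558 - 69079563) = 182638/(-69079005) = 182638*(-1/69079005) = -182638/69079005 ≈ -0.0026439)
(-349237 + 501013)*(416279 + Z) = (-349237 + 501013)*(416279 - 182638/69079005) = 151776*(28756138939757/69079005) = 15643339583227808/247595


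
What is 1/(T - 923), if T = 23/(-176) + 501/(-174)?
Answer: -5104/4726355 ≈ -0.0010799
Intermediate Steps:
T = -15363/5104 (T = 23*(-1/176) + 501*(-1/174) = -23/176 - 167/58 = -15363/5104 ≈ -3.0100)
1/(T - 923) = 1/(-15363/5104 - 923) = 1/(-4726355/5104) = -5104/4726355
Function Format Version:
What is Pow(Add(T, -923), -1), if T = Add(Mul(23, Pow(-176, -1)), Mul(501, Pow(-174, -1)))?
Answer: Rational(-5104, 4726355) ≈ -0.0010799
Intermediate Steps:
T = Rational(-15363, 5104) (T = Add(Mul(23, Rational(-1, 176)), Mul(501, Rational(-1, 174))) = Add(Rational(-23, 176), Rational(-167, 58)) = Rational(-15363, 5104) ≈ -3.0100)
Pow(Add(T, -923), -1) = Pow(Add(Rational(-15363, 5104), -923), -1) = Pow(Rational(-4726355, 5104), -1) = Rational(-5104, 4726355)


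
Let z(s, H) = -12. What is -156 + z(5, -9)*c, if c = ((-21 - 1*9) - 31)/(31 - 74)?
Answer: -7440/43 ≈ -173.02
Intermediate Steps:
c = 61/43 (c = ((-21 - 9) - 31)/(-43) = (-30 - 31)*(-1/43) = -61*(-1/43) = 61/43 ≈ 1.4186)
-156 + z(5, -9)*c = -156 - 12*61/43 = -156 - 732/43 = -7440/43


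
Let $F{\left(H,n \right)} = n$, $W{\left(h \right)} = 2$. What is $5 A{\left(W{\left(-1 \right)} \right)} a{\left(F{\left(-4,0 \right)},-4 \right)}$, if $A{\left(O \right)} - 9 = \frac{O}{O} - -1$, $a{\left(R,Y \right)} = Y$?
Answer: $-220$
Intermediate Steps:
$A{\left(O \right)} = 11$ ($A{\left(O \right)} = 9 + \left(\frac{O}{O} - -1\right) = 9 + \left(1 + 1\right) = 9 + 2 = 11$)
$5 A{\left(W{\left(-1 \right)} \right)} a{\left(F{\left(-4,0 \right)},-4 \right)} = 5 \cdot 11 \left(-4\right) = 55 \left(-4\right) = -220$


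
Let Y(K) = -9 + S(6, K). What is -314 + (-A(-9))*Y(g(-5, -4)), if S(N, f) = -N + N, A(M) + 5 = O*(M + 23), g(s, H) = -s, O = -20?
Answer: -2879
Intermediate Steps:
A(M) = -465 - 20*M (A(M) = -5 - 20*(M + 23) = -5 - 20*(23 + M) = -5 + (-460 - 20*M) = -465 - 20*M)
S(N, f) = 0
Y(K) = -9 (Y(K) = -9 + 0 = -9)
-314 + (-A(-9))*Y(g(-5, -4)) = -314 - (-465 - 20*(-9))*(-9) = -314 - (-465 + 180)*(-9) = -314 - 1*(-285)*(-9) = -314 + 285*(-9) = -314 - 2565 = -2879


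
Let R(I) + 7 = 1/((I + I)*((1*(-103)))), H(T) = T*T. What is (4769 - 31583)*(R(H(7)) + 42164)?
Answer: -5705117673099/5047 ≈ -1.1304e+9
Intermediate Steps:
H(T) = T²
R(I) = -7 - 1/(206*I) (R(I) = -7 + 1/((I + I)*((1*(-103)))) = -7 + 1/((2*I)*(-103)) = -7 + (1/(2*I))*(-1/103) = -7 - 1/(206*I))
(4769 - 31583)*(R(H(7)) + 42164) = (4769 - 31583)*((-7 - 1/(206*(7²))) + 42164) = -26814*((-7 - 1/206/49) + 42164) = -26814*((-7 - 1/206*1/49) + 42164) = -26814*((-7 - 1/10094) + 42164) = -26814*(-70659/10094 + 42164) = -26814*425532757/10094 = -5705117673099/5047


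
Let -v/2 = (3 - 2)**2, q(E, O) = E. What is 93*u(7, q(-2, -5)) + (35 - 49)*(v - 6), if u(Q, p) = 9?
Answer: 949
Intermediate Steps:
v = -2 (v = -2*(3 - 2)**2 = -2*1**2 = -2*1 = -2)
93*u(7, q(-2, -5)) + (35 - 49)*(v - 6) = 93*9 + (35 - 49)*(-2 - 6) = 837 - 14*(-8) = 837 + 112 = 949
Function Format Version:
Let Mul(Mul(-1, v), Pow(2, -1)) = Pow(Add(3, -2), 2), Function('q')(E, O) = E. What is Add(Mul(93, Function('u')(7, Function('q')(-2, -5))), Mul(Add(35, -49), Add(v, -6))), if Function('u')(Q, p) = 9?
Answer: 949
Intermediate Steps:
v = -2 (v = Mul(-2, Pow(Add(3, -2), 2)) = Mul(-2, Pow(1, 2)) = Mul(-2, 1) = -2)
Add(Mul(93, Function('u')(7, Function('q')(-2, -5))), Mul(Add(35, -49), Add(v, -6))) = Add(Mul(93, 9), Mul(Add(35, -49), Add(-2, -6))) = Add(837, Mul(-14, -8)) = Add(837, 112) = 949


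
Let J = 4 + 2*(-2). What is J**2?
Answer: 0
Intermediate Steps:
J = 0 (J = 4 - 4 = 0)
J**2 = 0**2 = 0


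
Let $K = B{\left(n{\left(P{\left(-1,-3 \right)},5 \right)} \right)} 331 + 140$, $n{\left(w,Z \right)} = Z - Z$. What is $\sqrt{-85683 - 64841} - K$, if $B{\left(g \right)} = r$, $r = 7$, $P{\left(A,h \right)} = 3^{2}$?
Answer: $-2457 + 22 i \sqrt{311} \approx -2457.0 + 387.97 i$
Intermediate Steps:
$P{\left(A,h \right)} = 9$
$n{\left(w,Z \right)} = 0$
$B{\left(g \right)} = 7$
$K = 2457$ ($K = 7 \cdot 331 + 140 = 2317 + 140 = 2457$)
$\sqrt{-85683 - 64841} - K = \sqrt{-85683 - 64841} - 2457 = \sqrt{-150524} - 2457 = 22 i \sqrt{311} - 2457 = -2457 + 22 i \sqrt{311}$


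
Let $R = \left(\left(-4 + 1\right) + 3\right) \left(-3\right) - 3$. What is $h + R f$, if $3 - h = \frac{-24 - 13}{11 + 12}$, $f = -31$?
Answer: $\frac{2245}{23} \approx 97.609$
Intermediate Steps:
$R = -3$ ($R = \left(-3 + 3\right) \left(-3\right) - 3 = 0 \left(-3\right) - 3 = 0 - 3 = -3$)
$h = \frac{106}{23}$ ($h = 3 - \frac{-24 - 13}{11 + 12} = 3 - \frac{-24 - 13}{23} = 3 - \left(-24 - 13\right) \frac{1}{23} = 3 - \left(-37\right) \frac{1}{23} = 3 - - \frac{37}{23} = 3 + \frac{37}{23} = \frac{106}{23} \approx 4.6087$)
$h + R f = \frac{106}{23} - -93 = \frac{106}{23} + 93 = \frac{2245}{23}$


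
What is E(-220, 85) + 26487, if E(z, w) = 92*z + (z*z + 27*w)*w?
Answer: 4315322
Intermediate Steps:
E(z, w) = 92*z + w*(z² + 27*w) (E(z, w) = 92*z + (z² + 27*w)*w = 92*z + w*(z² + 27*w))
E(-220, 85) + 26487 = (27*85² + 92*(-220) + 85*(-220)²) + 26487 = (27*7225 - 20240 + 85*48400) + 26487 = (195075 - 20240 + 4114000) + 26487 = 4288835 + 26487 = 4315322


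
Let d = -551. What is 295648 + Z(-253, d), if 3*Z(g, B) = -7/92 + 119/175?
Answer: 679990863/2300 ≈ 2.9565e+5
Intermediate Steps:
Z(g, B) = 463/2300 (Z(g, B) = (-7/92 + 119/175)/3 = (-7*1/92 + 119*(1/175))/3 = (-7/92 + 17/25)/3 = (⅓)*(1389/2300) = 463/2300)
295648 + Z(-253, d) = 295648 + 463/2300 = 679990863/2300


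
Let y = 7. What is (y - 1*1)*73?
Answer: 438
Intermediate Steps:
(y - 1*1)*73 = (7 - 1*1)*73 = (7 - 1)*73 = 6*73 = 438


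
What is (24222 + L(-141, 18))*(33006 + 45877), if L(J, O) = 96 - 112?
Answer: 1909441898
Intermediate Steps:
L(J, O) = -16
(24222 + L(-141, 18))*(33006 + 45877) = (24222 - 16)*(33006 + 45877) = 24206*78883 = 1909441898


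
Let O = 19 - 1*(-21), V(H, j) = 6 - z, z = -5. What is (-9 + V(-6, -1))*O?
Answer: 80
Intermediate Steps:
V(H, j) = 11 (V(H, j) = 6 - 1*(-5) = 6 + 5 = 11)
O = 40 (O = 19 + 21 = 40)
(-9 + V(-6, -1))*O = (-9 + 11)*40 = 2*40 = 80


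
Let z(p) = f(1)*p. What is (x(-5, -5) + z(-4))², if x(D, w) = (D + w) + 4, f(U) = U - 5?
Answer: 100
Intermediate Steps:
f(U) = -5 + U
z(p) = -4*p (z(p) = (-5 + 1)*p = -4*p)
x(D, w) = 4 + D + w
(x(-5, -5) + z(-4))² = ((4 - 5 - 5) - 4*(-4))² = (-6 + 16)² = 10² = 100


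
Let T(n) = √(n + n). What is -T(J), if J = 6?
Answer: -2*√3 ≈ -3.4641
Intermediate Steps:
T(n) = √2*√n (T(n) = √(2*n) = √2*√n)
-T(J) = -√2*√6 = -2*√3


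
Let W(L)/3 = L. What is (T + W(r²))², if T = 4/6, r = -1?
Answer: 121/9 ≈ 13.444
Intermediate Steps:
W(L) = 3*L
T = ⅔ (T = 4*(⅙) = ⅔ ≈ 0.66667)
(T + W(r²))² = (⅔ + 3*(-1)²)² = (⅔ + 3*1)² = (⅔ + 3)² = (11/3)² = 121/9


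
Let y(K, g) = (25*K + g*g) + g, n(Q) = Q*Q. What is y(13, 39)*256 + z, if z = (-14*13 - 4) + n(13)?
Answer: 482543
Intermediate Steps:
n(Q) = Q²
z = -17 (z = (-14*13 - 4) + 13² = (-182 - 4) + 169 = -186 + 169 = -17)
y(K, g) = g + g² + 25*K (y(K, g) = (25*K + g²) + g = (g² + 25*K) + g = g + g² + 25*K)
y(13, 39)*256 + z = (39 + 39² + 25*13)*256 - 17 = (39 + 1521 + 325)*256 - 17 = 1885*256 - 17 = 482560 - 17 = 482543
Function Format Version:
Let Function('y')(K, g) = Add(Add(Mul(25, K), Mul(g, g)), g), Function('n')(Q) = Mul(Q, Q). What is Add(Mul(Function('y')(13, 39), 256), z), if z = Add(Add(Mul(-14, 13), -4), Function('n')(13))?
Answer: 482543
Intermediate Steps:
Function('n')(Q) = Pow(Q, 2)
z = -17 (z = Add(Add(Mul(-14, 13), -4), Pow(13, 2)) = Add(Add(-182, -4), 169) = Add(-186, 169) = -17)
Function('y')(K, g) = Add(g, Pow(g, 2), Mul(25, K)) (Function('y')(K, g) = Add(Add(Mul(25, K), Pow(g, 2)), g) = Add(Add(Pow(g, 2), Mul(25, K)), g) = Add(g, Pow(g, 2), Mul(25, K)))
Add(Mul(Function('y')(13, 39), 256), z) = Add(Mul(Add(39, Pow(39, 2), Mul(25, 13)), 256), -17) = Add(Mul(Add(39, 1521, 325), 256), -17) = Add(Mul(1885, 256), -17) = Add(482560, -17) = 482543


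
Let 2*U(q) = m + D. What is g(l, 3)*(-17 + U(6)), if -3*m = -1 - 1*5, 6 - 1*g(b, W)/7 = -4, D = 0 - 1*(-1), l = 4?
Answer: -1085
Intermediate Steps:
D = 1 (D = 0 + 1 = 1)
g(b, W) = 70 (g(b, W) = 42 - 7*(-4) = 42 + 28 = 70)
m = 2 (m = -(-1 - 1*5)/3 = -(-1 - 5)/3 = -1/3*(-6) = 2)
U(q) = 3/2 (U(q) = (2 + 1)/2 = (1/2)*3 = 3/2)
g(l, 3)*(-17 + U(6)) = 70*(-17 + 3/2) = 70*(-31/2) = -1085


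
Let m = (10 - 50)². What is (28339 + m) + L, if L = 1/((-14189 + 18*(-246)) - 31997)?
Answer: 1515332545/50614 ≈ 29939.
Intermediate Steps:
m = 1600 (m = (-40)² = 1600)
L = -1/50614 (L = 1/((-14189 - 4428) - 31997) = 1/(-18617 - 31997) = 1/(-50614) = -1/50614 ≈ -1.9757e-5)
(28339 + m) + L = (28339 + 1600) - 1/50614 = 29939 - 1/50614 = 1515332545/50614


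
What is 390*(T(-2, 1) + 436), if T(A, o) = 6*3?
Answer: 177060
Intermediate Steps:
T(A, o) = 18
390*(T(-2, 1) + 436) = 390*(18 + 436) = 390*454 = 177060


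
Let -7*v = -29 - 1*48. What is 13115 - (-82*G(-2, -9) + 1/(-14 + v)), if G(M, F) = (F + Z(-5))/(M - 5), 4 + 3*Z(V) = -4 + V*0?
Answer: 13252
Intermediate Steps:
v = 11 (v = -(-29 - 1*48)/7 = -(-29 - 48)/7 = -⅐*(-77) = 11)
Z(V) = -8/3 (Z(V) = -4/3 + (-4 + V*0)/3 = -4/3 + (-4 + 0)/3 = -4/3 + (⅓)*(-4) = -4/3 - 4/3 = -8/3)
G(M, F) = (-8/3 + F)/(-5 + M) (G(M, F) = (F - 8/3)/(M - 5) = (-8/3 + F)/(-5 + M))
13115 - (-82*G(-2, -9) + 1/(-14 + v)) = 13115 - (-82*(-8/3 - 9)/(-5 - 2) + 1/(-14 + 11)) = 13115 - (-82*(-35)/((-7)*3) + 1/(-3)) = 13115 - (-(-82)*(-35)/(7*3) - ⅓) = 13115 - (-82*5/3 - ⅓) = 13115 - (-410/3 - ⅓) = 13115 - 1*(-137) = 13115 + 137 = 13252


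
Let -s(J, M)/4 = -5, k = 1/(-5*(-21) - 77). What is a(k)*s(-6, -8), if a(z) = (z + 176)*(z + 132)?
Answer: 91112565/196 ≈ 4.6486e+5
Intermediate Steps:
k = 1/28 (k = 1/(105 - 77) = 1/28 ≈ 0.035714)
a(z) = (132 + z)*(176 + z) (a(z) = (176 + z)*(132 + z) = (132 + z)*(176 + z))
s(J, M) = 20 (s(J, M) = -4*(-5) = 20)
a(k)*s(-6, -8) = (23232 + (1/28)² + 308*(1/28))*20 = (23232 + 1/784 + 11)*20 = (18222513/784)*20 = 91112565/196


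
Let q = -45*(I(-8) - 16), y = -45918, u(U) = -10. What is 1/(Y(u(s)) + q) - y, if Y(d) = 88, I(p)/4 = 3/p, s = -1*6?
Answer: 80402420/1751 ≈ 45918.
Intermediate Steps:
s = -6
I(p) = 12/p (I(p) = 4*(3/p) = 12/p)
q = 1575/2 (q = -45*(12/(-8) - 16) = -45*(12*(-⅛) - 16) = -45*(-3/2 - 16) = -45*(-35/2) = 1575/2 ≈ 787.50)
1/(Y(u(s)) + q) - y = 1/(88 + 1575/2) - 1*(-45918) = 1/(1751/2) + 45918 = 2/1751 + 45918 = 80402420/1751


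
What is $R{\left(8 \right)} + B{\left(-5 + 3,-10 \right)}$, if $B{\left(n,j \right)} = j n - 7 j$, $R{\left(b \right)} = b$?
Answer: $98$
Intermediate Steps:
$B{\left(n,j \right)} = - 7 j + j n$
$R{\left(8 \right)} + B{\left(-5 + 3,-10 \right)} = 8 - 10 \left(-7 + \left(-5 + 3\right)\right) = 8 - 10 \left(-7 - 2\right) = 8 - -90 = 8 + 90 = 98$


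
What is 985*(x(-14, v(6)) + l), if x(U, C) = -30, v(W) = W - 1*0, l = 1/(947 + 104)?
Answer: -31056065/1051 ≈ -29549.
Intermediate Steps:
l = 1/1051 ≈ 0.00095147
v(W) = W (v(W) = W + 0 = W)
985*(x(-14, v(6)) + l) = 985*(-30 + 1/1051) = 985*(-31529/1051) = -31056065/1051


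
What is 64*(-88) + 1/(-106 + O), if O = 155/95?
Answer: -11168275/1983 ≈ -5632.0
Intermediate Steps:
O = 31/19 (O = 155*(1/95) = 31/19 ≈ 1.6316)
64*(-88) + 1/(-106 + O) = 64*(-88) + 1/(-106 + 31/19) = -5632 + 1/(-1983/19) = -5632 - 19/1983 = -11168275/1983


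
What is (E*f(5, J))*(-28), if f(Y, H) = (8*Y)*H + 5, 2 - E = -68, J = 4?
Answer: -323400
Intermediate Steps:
E = 70 (E = 2 - 1*(-68) = 2 + 68 = 70)
f(Y, H) = 5 + 8*H*Y (f(Y, H) = 8*H*Y + 5 = 5 + 8*H*Y)
(E*f(5, J))*(-28) = (70*(5 + 8*4*5))*(-28) = (70*(5 + 160))*(-28) = (70*165)*(-28) = 11550*(-28) = -323400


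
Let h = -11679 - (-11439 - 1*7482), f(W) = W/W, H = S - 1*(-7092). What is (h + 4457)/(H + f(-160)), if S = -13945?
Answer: -11699/6852 ≈ -1.7074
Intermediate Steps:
H = -6853 (H = -13945 - 1*(-7092) = -13945 + 7092 = -6853)
f(W) = 1
h = 7242 (h = -11679 - (-11439 - 7482) = -11679 - 1*(-18921) = -11679 + 18921 = 7242)
(h + 4457)/(H + f(-160)) = (7242 + 4457)/(-6853 + 1) = 11699/(-6852) = 11699*(-1/6852) = -11699/6852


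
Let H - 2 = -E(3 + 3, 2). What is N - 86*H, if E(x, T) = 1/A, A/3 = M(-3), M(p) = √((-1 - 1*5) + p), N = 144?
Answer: -28 - 86*I/9 ≈ -28.0 - 9.5556*I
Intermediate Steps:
M(p) = √(-6 + p) (M(p) = √((-1 - 5) + p) = √(-6 + p))
A = 9*I (A = 3*√(-6 - 3) = 3*√(-9) = 3*(3*I) = 9*I ≈ 9.0*I)
E(x, T) = -I/9 (E(x, T) = 1/(9*I) = -I/9)
H = 2 + I/9 (H = 2 - (-1)*I/9 = 2 + I/9 ≈ 2.0 + 0.11111*I)
N - 86*H = 144 - 86*(2 + I/9) = 144 + (-172 - 86*I/9) = -28 - 86*I/9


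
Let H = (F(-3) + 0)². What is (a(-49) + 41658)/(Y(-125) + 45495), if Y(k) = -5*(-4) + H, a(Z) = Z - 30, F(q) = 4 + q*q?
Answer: 41579/45684 ≈ 0.91014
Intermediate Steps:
F(q) = 4 + q²
H = 169 (H = ((4 + (-3)²) + 0)² = ((4 + 9) + 0)² = (13 + 0)² = 13² = 169)
a(Z) = -30 + Z
Y(k) = 189 (Y(k) = -5*(-4) + 169 = 20 + 169 = 189)
(a(-49) + 41658)/(Y(-125) + 45495) = ((-30 - 49) + 41658)/(189 + 45495) = (-79 + 41658)/45684 = 41579*(1/45684) = 41579/45684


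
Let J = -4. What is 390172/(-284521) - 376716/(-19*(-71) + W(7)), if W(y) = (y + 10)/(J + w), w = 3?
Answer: -8975276845/31581831 ≈ -284.19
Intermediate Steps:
W(y) = -10 - y (W(y) = (y + 10)/(-4 + 3) = (10 + y)/(-1) = (10 + y)*(-1) = -10 - y)
390172/(-284521) - 376716/(-19*(-71) + W(7)) = 390172/(-284521) - 376716/(-19*(-71) + (-10 - 1*7)) = 390172*(-1/284521) - 376716/(1349 + (-10 - 7)) = -390172/284521 - 376716/(1349 - 17) = -390172/284521 - 376716/1332 = -390172/284521 - 376716*1/1332 = -390172/284521 - 31393/111 = -8975276845/31581831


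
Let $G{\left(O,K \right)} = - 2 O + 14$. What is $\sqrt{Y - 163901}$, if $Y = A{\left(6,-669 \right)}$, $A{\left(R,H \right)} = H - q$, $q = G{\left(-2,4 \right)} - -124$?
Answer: $2 i \sqrt{41178} \approx 405.85 i$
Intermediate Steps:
$G{\left(O,K \right)} = 14 - 2 O$
$q = 142$ ($q = \left(14 - -4\right) - -124 = \left(14 + 4\right) + 124 = 18 + 124 = 142$)
$A{\left(R,H \right)} = -142 + H$ ($A{\left(R,H \right)} = H - 142 = -142 + H$)
$Y = -811$ ($Y = -142 - 669 = -811$)
$\sqrt{Y - 163901} = \sqrt{-811 - 163901} = \sqrt{-164712} = 2 i \sqrt{41178}$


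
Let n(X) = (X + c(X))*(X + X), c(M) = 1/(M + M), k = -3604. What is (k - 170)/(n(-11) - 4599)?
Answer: 629/726 ≈ 0.86639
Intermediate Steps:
c(M) = 1/(2*M)
n(X) = 2*X*(X + 1/(2*X)) (n(X) = (X + 1/(2*X))*(X + X) = (X + 1/(2*X))*(2*X) = 2*X*(X + 1/(2*X)))
(k - 170)/(n(-11) - 4599) = (-3604 - 170)/((1 + 2*(-11)²) - 4599) = -3774/((1 + 2*121) - 4599) = -3774/((1 + 242) - 4599) = -3774/(243 - 4599) = -3774/(-4356) = -3774*(-1/4356) = 629/726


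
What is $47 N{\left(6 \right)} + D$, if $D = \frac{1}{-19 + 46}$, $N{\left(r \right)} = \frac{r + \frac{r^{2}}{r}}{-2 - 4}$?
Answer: $- \frac{2537}{27} \approx -93.963$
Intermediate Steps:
$N{\left(r \right)} = - \frac{r}{3}$ ($N{\left(r \right)} = \frac{r + r}{-6} = 2 r \left(- \frac{1}{6}\right) = - \frac{r}{3}$)
$D = \frac{1}{27} \approx 0.037037$
$47 N{\left(6 \right)} + D = 47 \left(\left(- \frac{1}{3}\right) 6\right) + \frac{1}{27} = 47 \left(-2\right) + \frac{1}{27} = -94 + \frac{1}{27} = - \frac{2537}{27}$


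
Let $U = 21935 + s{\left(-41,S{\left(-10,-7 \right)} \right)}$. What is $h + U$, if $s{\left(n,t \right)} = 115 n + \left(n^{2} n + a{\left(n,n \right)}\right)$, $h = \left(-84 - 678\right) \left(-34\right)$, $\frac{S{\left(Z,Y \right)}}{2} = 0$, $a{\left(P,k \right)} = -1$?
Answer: $-25794$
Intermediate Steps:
$S{\left(Z,Y \right)} = 0$ ($S{\left(Z,Y \right)} = 2 \cdot 0 = 0$)
$h = 25908$ ($h = \left(-84 - 678\right) \left(-34\right) = \left(-762\right) \left(-34\right) = 25908$)
$s{\left(n,t \right)} = -1 + n^{3} + 115 n$ ($s{\left(n,t \right)} = 115 n + \left(n^{2} n - 1\right) = 115 n + \left(n^{3} - 1\right) = 115 n + \left(-1 + n^{3}\right) = -1 + n^{3} + 115 n$)
$U = -51702$ ($U = 21935 + \left(-1 + \left(-41\right)^{3} + 115 \left(-41\right)\right) = 21935 - 73637 = -51702$)
$h + U = 25908 - 51702 = -25794$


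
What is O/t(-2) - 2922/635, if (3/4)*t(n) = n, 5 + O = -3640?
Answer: 6920349/5080 ≈ 1362.3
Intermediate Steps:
O = -3645 (O = -5 - 3640 = -3645)
t(n) = 4*n/3
O/t(-2) - 2922/635 = -3645/((4/3)*(-2)) - 2922/635 = -3645/(-8/3) - 2922*1/635 = -3645*(-3/8) - 2922/635 = 10935/8 - 2922/635 = 6920349/5080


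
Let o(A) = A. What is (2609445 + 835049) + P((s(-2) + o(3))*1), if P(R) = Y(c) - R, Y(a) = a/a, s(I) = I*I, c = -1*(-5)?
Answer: 3444488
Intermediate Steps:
c = 5
s(I) = I²
Y(a) = 1
P(R) = 1 - R
(2609445 + 835049) + P((s(-2) + o(3))*1) = (2609445 + 835049) + (1 - ((-2)² + 3)) = 3444494 + (1 - (4 + 3)) = 3444494 + (1 - 7) = 3444494 - 6 = 3444488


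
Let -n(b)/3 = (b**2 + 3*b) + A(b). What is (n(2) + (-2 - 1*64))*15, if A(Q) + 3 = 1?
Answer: -1350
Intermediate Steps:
A(Q) = -2 (A(Q) = -3 + 1 = -2)
n(b) = 6 - 9*b - 3*b**2 (n(b) = -3*((b**2 + 3*b) - 2) = -3*(-2 + b**2 + 3*b) = 6 - 9*b - 3*b**2)
(n(2) + (-2 - 1*64))*15 = ((6 - 9*2 - 3*2**2) + (-2 - 1*64))*15 = ((6 - 18 - 3*4) + (-2 - 64))*15 = ((6 - 18 - 12) - 66)*15 = (-24 - 66)*15 = -90*15 = -1350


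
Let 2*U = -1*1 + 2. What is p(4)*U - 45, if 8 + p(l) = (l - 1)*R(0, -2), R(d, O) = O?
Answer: -52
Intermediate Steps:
U = 1/2 (U = (-1*1 + 2)/2 = (-1 + 2)/2 = (1/2)*1 = 1/2 ≈ 0.50000)
p(l) = -6 - 2*l (p(l) = -8 + (l - 1)*(-2) = -8 + (-1 + l)*(-2) = -8 + (2 - 2*l) = -6 - 2*l)
p(4)*U - 45 = (-6 - 2*4)*(1/2) - 45 = (-6 - 8)*(1/2) - 45 = -14*1/2 - 45 = -7 - 45 = -52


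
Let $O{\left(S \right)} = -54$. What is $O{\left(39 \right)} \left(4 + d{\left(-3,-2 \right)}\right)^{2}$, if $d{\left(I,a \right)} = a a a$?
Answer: $-864$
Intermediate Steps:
$d{\left(I,a \right)} = a^{3}$ ($d{\left(I,a \right)} = a^{2} a = a^{3}$)
$O{\left(39 \right)} \left(4 + d{\left(-3,-2 \right)}\right)^{2} = - 54 \left(4 + \left(-2\right)^{3}\right)^{2} = - 54 \left(4 - 8\right)^{2} = - 54 \left(-4\right)^{2} = \left(-54\right) 16 = -864$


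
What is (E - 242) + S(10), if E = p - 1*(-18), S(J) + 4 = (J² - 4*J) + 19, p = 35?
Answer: -114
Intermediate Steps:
S(J) = 15 + J² - 4*J (S(J) = -4 + ((J² - 4*J) + 19) = -4 + (19 + J² - 4*J) = 15 + J² - 4*J)
E = 53 (E = 35 - 1*(-18) = 35 + 18 = 53)
(E - 242) + S(10) = (53 - 242) + (15 + 10² - 4*10) = -189 + (15 + 100 - 40) = -189 + 75 = -114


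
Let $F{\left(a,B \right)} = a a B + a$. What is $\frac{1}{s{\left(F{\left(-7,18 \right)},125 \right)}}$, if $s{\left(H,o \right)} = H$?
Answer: $\frac{1}{875} \approx 0.0011429$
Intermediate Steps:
$F{\left(a,B \right)} = a + B a^{2}$ ($F{\left(a,B \right)} = a^{2} B + a = B a^{2} + a = a + B a^{2}$)
$\frac{1}{s{\left(F{\left(-7,18 \right)},125 \right)}} = \frac{1}{\left(-7\right) \left(1 + 18 \left(-7\right)\right)} = \frac{1}{\left(-7\right) \left(1 - 126\right)} = \frac{1}{\left(-7\right) \left(-125\right)} = \frac{1}{875}$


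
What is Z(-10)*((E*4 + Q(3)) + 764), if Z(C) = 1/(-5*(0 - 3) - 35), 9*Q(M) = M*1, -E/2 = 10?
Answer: -2053/60 ≈ -34.217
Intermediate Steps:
E = -20 (E = -2*10 = -20)
Q(M) = M/9 (Q(M) = (M*1)/9 = M/9)
Z(C) = -1/20 (Z(C) = 1/(-5*(-3) - 35) = 1/(15 - 35) = 1/(-20) = -1/20)
Z(-10)*((E*4 + Q(3)) + 764) = -((-20*4 + (⅑)*3) + 764)/20 = -((-80 + ⅓) + 764)/20 = -(-239/3 + 764)/20 = -1/20*2053/3 = -2053/60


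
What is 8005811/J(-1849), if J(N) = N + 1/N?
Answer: -14802744539/3418802 ≈ -4329.8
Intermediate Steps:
8005811/J(-1849) = 8005811/(-1849 + 1/(-1849)) = 8005811/(-1849 - 1/1849) = 8005811/(-3418802/1849) = 8005811*(-1849/3418802) = -14802744539/3418802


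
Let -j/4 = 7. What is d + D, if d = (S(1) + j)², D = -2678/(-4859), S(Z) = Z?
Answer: 3544889/4859 ≈ 729.55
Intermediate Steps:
j = -28 (j = -4*7 = -28)
D = 2678/4859 (D = -2678*(-1/4859) = 2678/4859 ≈ 0.55114)
d = 729 (d = (1 - 28)² = (-27)² = 729)
d + D = 729 + 2678/4859 = 3544889/4859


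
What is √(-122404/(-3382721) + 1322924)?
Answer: 4*√946122310344785773/3382721 ≈ 1150.2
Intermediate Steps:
√(-122404/(-3382721) + 1322924) = √(-122404*(-1/3382721) + 1322924) = √(122404/3382721 + 1322924) = √(4475082918608/3382721) = 4*√946122310344785773/3382721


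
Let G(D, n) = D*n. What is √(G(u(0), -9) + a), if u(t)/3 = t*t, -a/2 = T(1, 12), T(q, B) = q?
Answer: I*√2 ≈ 1.4142*I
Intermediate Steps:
a = -2 (a = -2*1 = -2)
u(t) = 3*t² (u(t) = 3*(t*t) = 3*t²)
√(G(u(0), -9) + a) = √((3*0²)*(-9) - 2) = √((3*0)*(-9) - 2) = √(0*(-9) - 2) = √(0 - 2) = √(-2) = I*√2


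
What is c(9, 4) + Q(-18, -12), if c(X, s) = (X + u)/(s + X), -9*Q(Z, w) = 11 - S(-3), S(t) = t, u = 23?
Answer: 106/117 ≈ 0.90598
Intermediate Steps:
Q(Z, w) = -14/9 (Q(Z, w) = -(11 - 1*(-3))/9 = -(11 + 3)/9 = -⅑*14 = -14/9)
c(X, s) = (23 + X)/(X + s) (c(X, s) = (X + 23)/(s + X) = (23 + X)/(X + s))
c(9, 4) + Q(-18, -12) = (23 + 9)/(9 + 4) - 14/9 = 32/13 - 14/9 = 106/117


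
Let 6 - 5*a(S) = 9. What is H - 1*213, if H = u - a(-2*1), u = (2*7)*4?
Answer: -782/5 ≈ -156.40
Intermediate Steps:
a(S) = -⅗ (a(S) = 6/5 - ⅕*9 = 6/5 - 9/5 = -⅗)
u = 56 (u = 14*4 = 56)
H = 283/5 (H = 56 - 1*(-⅗) = 56 + ⅗ = 283/5 ≈ 56.600)
H - 1*213 = 283/5 - 1*213 = 283/5 - 213 = -782/5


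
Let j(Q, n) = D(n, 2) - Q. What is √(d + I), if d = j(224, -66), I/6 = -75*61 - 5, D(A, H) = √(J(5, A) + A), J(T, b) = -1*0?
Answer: √(-27704 + I*√66) ≈ 0.024 + 166.45*I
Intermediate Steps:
J(T, b) = 0
D(A, H) = √A (D(A, H) = √(0 + A) = √A)
j(Q, n) = √n - Q
I = -27480 (I = 6*(-75*61 - 5) = 6*(-4575 - 5) = 6*(-4580) = -27480)
d = -224 + I*√66 (d = √(-66) - 1*224 = I*√66 - 224 = -224 + I*√66 ≈ -224.0 + 8.124*I)
√(d + I) = √((-224 + I*√66) - 27480) = √(-27704 + I*√66)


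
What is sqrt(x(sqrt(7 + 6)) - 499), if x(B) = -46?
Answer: I*sqrt(545) ≈ 23.345*I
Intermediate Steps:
sqrt(x(sqrt(7 + 6)) - 499) = sqrt(-46 - 499) = sqrt(-545) = I*sqrt(545)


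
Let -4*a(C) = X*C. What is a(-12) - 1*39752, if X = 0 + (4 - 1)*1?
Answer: -39743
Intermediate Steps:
X = 3 (X = 0 + 3*1 = 0 + 3 = 3)
a(C) = -3*C/4
a(-12) - 1*39752 = -¾*(-12) - 1*39752 = 9 - 39752 = -39743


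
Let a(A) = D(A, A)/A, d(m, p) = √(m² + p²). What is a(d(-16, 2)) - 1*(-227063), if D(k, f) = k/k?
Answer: 227063 + √65/130 ≈ 2.2706e+5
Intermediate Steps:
D(k, f) = 1
a(A) = 1/A
a(d(-16, 2)) - 1*(-227063) = 1/(√((-16)² + 2²)) - 1*(-227063) = 1/(√(256 + 4)) + 227063 = 1/(√260) + 227063 = 1/(2*√65) + 227063 = √65/130 + 227063 = 227063 + √65/130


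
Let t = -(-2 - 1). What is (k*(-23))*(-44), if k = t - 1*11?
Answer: -8096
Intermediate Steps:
t = 3 (t = -1*(-3) = 3)
k = -8 (k = 3 - 1*11 = 3 - 11 = -8)
(k*(-23))*(-44) = -8*(-23)*(-44) = 184*(-44) = -8096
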